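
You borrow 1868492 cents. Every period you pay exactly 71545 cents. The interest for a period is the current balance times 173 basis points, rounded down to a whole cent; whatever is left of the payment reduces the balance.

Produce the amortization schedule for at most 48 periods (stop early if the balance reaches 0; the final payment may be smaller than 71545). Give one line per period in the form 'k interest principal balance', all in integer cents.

1. interest=⌊1868492·173/10000⌋=32324; principal=71545-32324=39221; balance=1868492-39221=1829271
2. interest=⌊1829271·173/10000⌋=31646; principal=71545-31646=39899; balance=1829271-39899=1789372
3. interest=⌊1789372·173/10000⌋=30956; principal=71545-30956=40589; balance=1789372-40589=1748783
4. interest=⌊1748783·173/10000⌋=30253; principal=71545-30253=41292; balance=1748783-41292=1707491
5. interest=⌊1707491·173/10000⌋=29539; principal=71545-29539=42006; balance=1707491-42006=1665485
6. interest=⌊1665485·173/10000⌋=28812; principal=71545-28812=42733; balance=1665485-42733=1622752
7. interest=⌊1622752·173/10000⌋=28073; principal=71545-28073=43472; balance=1622752-43472=1579280
8. interest=⌊1579280·173/10000⌋=27321; principal=71545-27321=44224; balance=1579280-44224=1535056
9. interest=⌊1535056·173/10000⌋=26556; principal=71545-26556=44989; balance=1535056-44989=1490067
10. interest=⌊1490067·173/10000⌋=25778; principal=71545-25778=45767; balance=1490067-45767=1444300
11. interest=⌊1444300·173/10000⌋=24986; principal=71545-24986=46559; balance=1444300-46559=1397741
12. interest=⌊1397741·173/10000⌋=24180; principal=71545-24180=47365; balance=1397741-47365=1350376
13. interest=⌊1350376·173/10000⌋=23361; principal=71545-23361=48184; balance=1350376-48184=1302192
14. interest=⌊1302192·173/10000⌋=22527; principal=71545-22527=49018; balance=1302192-49018=1253174
15. interest=⌊1253174·173/10000⌋=21679; principal=71545-21679=49866; balance=1253174-49866=1203308
16. interest=⌊1203308·173/10000⌋=20817; principal=71545-20817=50728; balance=1203308-50728=1152580
17. interest=⌊1152580·173/10000⌋=19939; principal=71545-19939=51606; balance=1152580-51606=1100974
18. interest=⌊1100974·173/10000⌋=19046; principal=71545-19046=52499; balance=1100974-52499=1048475
19. interest=⌊1048475·173/10000⌋=18138; principal=71545-18138=53407; balance=1048475-53407=995068
20. interest=⌊995068·173/10000⌋=17214; principal=71545-17214=54331; balance=995068-54331=940737
21. interest=⌊940737·173/10000⌋=16274; principal=71545-16274=55271; balance=940737-55271=885466
22. interest=⌊885466·173/10000⌋=15318; principal=71545-15318=56227; balance=885466-56227=829239
23. interest=⌊829239·173/10000⌋=14345; principal=71545-14345=57200; balance=829239-57200=772039
24. interest=⌊772039·173/10000⌋=13356; principal=71545-13356=58189; balance=772039-58189=713850
25. interest=⌊713850·173/10000⌋=12349; principal=71545-12349=59196; balance=713850-59196=654654
26. interest=⌊654654·173/10000⌋=11325; principal=71545-11325=60220; balance=654654-60220=594434
27. interest=⌊594434·173/10000⌋=10283; principal=71545-10283=61262; balance=594434-61262=533172
28. interest=⌊533172·173/10000⌋=9223; principal=71545-9223=62322; balance=533172-62322=470850
29. interest=⌊470850·173/10000⌋=8145; principal=71545-8145=63400; balance=470850-63400=407450
30. interest=⌊407450·173/10000⌋=7048; principal=71545-7048=64497; balance=407450-64497=342953
31. interest=⌊342953·173/10000⌋=5933; principal=71545-5933=65612; balance=342953-65612=277341
32. interest=⌊277341·173/10000⌋=4797; principal=71545-4797=66748; balance=277341-66748=210593
33. interest=⌊210593·173/10000⌋=3643; principal=71545-3643=67902; balance=210593-67902=142691
34. interest=⌊142691·173/10000⌋=2468; principal=71545-2468=69077; balance=142691-69077=73614
35. interest=⌊73614·173/10000⌋=1273; principal=71545-1273=70272; balance=73614-70272=3342
36. interest=⌊3342·173/10000⌋=57; principal=min(71545-57,3342)=3342; balance=3342-3342=0

1 32324 39221 1829271
2 31646 39899 1789372
3 30956 40589 1748783
4 30253 41292 1707491
5 29539 42006 1665485
6 28812 42733 1622752
7 28073 43472 1579280
8 27321 44224 1535056
9 26556 44989 1490067
10 25778 45767 1444300
11 24986 46559 1397741
12 24180 47365 1350376
13 23361 48184 1302192
14 22527 49018 1253174
15 21679 49866 1203308
16 20817 50728 1152580
17 19939 51606 1100974
18 19046 52499 1048475
19 18138 53407 995068
20 17214 54331 940737
21 16274 55271 885466
22 15318 56227 829239
23 14345 57200 772039
24 13356 58189 713850
25 12349 59196 654654
26 11325 60220 594434
27 10283 61262 533172
28 9223 62322 470850
29 8145 63400 407450
30 7048 64497 342953
31 5933 65612 277341
32 4797 66748 210593
33 3643 67902 142691
34 2468 69077 73614
35 1273 70272 3342
36 57 3342 0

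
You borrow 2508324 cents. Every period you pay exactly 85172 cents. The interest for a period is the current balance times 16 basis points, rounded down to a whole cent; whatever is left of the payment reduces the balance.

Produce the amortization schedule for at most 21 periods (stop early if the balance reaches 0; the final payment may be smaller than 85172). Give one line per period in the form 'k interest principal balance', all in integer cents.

1. interest=⌊2508324·16/10000⌋=4013; principal=85172-4013=81159; balance=2508324-81159=2427165
2. interest=⌊2427165·16/10000⌋=3883; principal=85172-3883=81289; balance=2427165-81289=2345876
3. interest=⌊2345876·16/10000⌋=3753; principal=85172-3753=81419; balance=2345876-81419=2264457
4. interest=⌊2264457·16/10000⌋=3623; principal=85172-3623=81549; balance=2264457-81549=2182908
5. interest=⌊2182908·16/10000⌋=3492; principal=85172-3492=81680; balance=2182908-81680=2101228
6. interest=⌊2101228·16/10000⌋=3361; principal=85172-3361=81811; balance=2101228-81811=2019417
7. interest=⌊2019417·16/10000⌋=3231; principal=85172-3231=81941; balance=2019417-81941=1937476
8. interest=⌊1937476·16/10000⌋=3099; principal=85172-3099=82073; balance=1937476-82073=1855403
9. interest=⌊1855403·16/10000⌋=2968; principal=85172-2968=82204; balance=1855403-82204=1773199
10. interest=⌊1773199·16/10000⌋=2837; principal=85172-2837=82335; balance=1773199-82335=1690864
11. interest=⌊1690864·16/10000⌋=2705; principal=85172-2705=82467; balance=1690864-82467=1608397
12. interest=⌊1608397·16/10000⌋=2573; principal=85172-2573=82599; balance=1608397-82599=1525798
13. interest=⌊1525798·16/10000⌋=2441; principal=85172-2441=82731; balance=1525798-82731=1443067
14. interest=⌊1443067·16/10000⌋=2308; principal=85172-2308=82864; balance=1443067-82864=1360203
15. interest=⌊1360203·16/10000⌋=2176; principal=85172-2176=82996; balance=1360203-82996=1277207
16. interest=⌊1277207·16/10000⌋=2043; principal=85172-2043=83129; balance=1277207-83129=1194078
17. interest=⌊1194078·16/10000⌋=1910; principal=85172-1910=83262; balance=1194078-83262=1110816
18. interest=⌊1110816·16/10000⌋=1777; principal=85172-1777=83395; balance=1110816-83395=1027421
19. interest=⌊1027421·16/10000⌋=1643; principal=85172-1643=83529; balance=1027421-83529=943892
20. interest=⌊943892·16/10000⌋=1510; principal=85172-1510=83662; balance=943892-83662=860230
21. interest=⌊860230·16/10000⌋=1376; principal=85172-1376=83796; balance=860230-83796=776434

1 4013 81159 2427165
2 3883 81289 2345876
3 3753 81419 2264457
4 3623 81549 2182908
5 3492 81680 2101228
6 3361 81811 2019417
7 3231 81941 1937476
8 3099 82073 1855403
9 2968 82204 1773199
10 2837 82335 1690864
11 2705 82467 1608397
12 2573 82599 1525798
13 2441 82731 1443067
14 2308 82864 1360203
15 2176 82996 1277207
16 2043 83129 1194078
17 1910 83262 1110816
18 1777 83395 1027421
19 1643 83529 943892
20 1510 83662 860230
21 1376 83796 776434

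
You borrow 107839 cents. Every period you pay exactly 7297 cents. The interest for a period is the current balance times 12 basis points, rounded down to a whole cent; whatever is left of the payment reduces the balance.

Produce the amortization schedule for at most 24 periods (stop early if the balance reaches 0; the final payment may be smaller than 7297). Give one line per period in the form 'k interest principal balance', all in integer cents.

1. interest=⌊107839·12/10000⌋=129; principal=7297-129=7168; balance=107839-7168=100671
2. interest=⌊100671·12/10000⌋=120; principal=7297-120=7177; balance=100671-7177=93494
3. interest=⌊93494·12/10000⌋=112; principal=7297-112=7185; balance=93494-7185=86309
4. interest=⌊86309·12/10000⌋=103; principal=7297-103=7194; balance=86309-7194=79115
5. interest=⌊79115·12/10000⌋=94; principal=7297-94=7203; balance=79115-7203=71912
6. interest=⌊71912·12/10000⌋=86; principal=7297-86=7211; balance=71912-7211=64701
7. interest=⌊64701·12/10000⌋=77; principal=7297-77=7220; balance=64701-7220=57481
8. interest=⌊57481·12/10000⌋=68; principal=7297-68=7229; balance=57481-7229=50252
9. interest=⌊50252·12/10000⌋=60; principal=7297-60=7237; balance=50252-7237=43015
10. interest=⌊43015·12/10000⌋=51; principal=7297-51=7246; balance=43015-7246=35769
11. interest=⌊35769·12/10000⌋=42; principal=7297-42=7255; balance=35769-7255=28514
12. interest=⌊28514·12/10000⌋=34; principal=7297-34=7263; balance=28514-7263=21251
13. interest=⌊21251·12/10000⌋=25; principal=7297-25=7272; balance=21251-7272=13979
14. interest=⌊13979·12/10000⌋=16; principal=7297-16=7281; balance=13979-7281=6698
15. interest=⌊6698·12/10000⌋=8; principal=min(7297-8,6698)=6698; balance=6698-6698=0

1 129 7168 100671
2 120 7177 93494
3 112 7185 86309
4 103 7194 79115
5 94 7203 71912
6 86 7211 64701
7 77 7220 57481
8 68 7229 50252
9 60 7237 43015
10 51 7246 35769
11 42 7255 28514
12 34 7263 21251
13 25 7272 13979
14 16 7281 6698
15 8 6698 0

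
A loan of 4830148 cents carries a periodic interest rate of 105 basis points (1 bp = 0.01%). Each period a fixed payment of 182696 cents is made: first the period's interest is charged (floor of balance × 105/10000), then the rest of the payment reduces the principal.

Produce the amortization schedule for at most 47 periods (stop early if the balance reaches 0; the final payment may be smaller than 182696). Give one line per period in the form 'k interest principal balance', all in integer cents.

1 50716 131980 4698168
2 49330 133366 4564802
3 47930 134766 4430036
4 46515 136181 4293855
5 45085 137611 4156244
6 43640 139056 4017188
7 42180 140516 3876672
8 40705 141991 3734681
9 39214 143482 3591199
10 37707 144989 3446210
11 36185 146511 3299699
12 34646 148050 3151649
13 33092 149604 3002045
14 31521 151175 2850870
15 29934 152762 2698108
16 28330 154366 2543742
17 26709 155987 2387755
18 25071 157625 2230130
19 23416 159280 2070850
20 21743 160953 1909897
21 20053 162643 1747254
22 18346 164350 1582904
23 16620 166076 1416828
24 14876 167820 1249008
25 13114 169582 1079426
26 11333 171363 908063
27 9534 173162 734901
28 7716 174980 559921
29 5879 176817 383104
30 4022 178674 204430
31 2146 180550 23880
32 250 23880 0

1. interest=⌊4830148·105/10000⌋=50716; principal=182696-50716=131980; balance=4830148-131980=4698168
2. interest=⌊4698168·105/10000⌋=49330; principal=182696-49330=133366; balance=4698168-133366=4564802
3. interest=⌊4564802·105/10000⌋=47930; principal=182696-47930=134766; balance=4564802-134766=4430036
4. interest=⌊4430036·105/10000⌋=46515; principal=182696-46515=136181; balance=4430036-136181=4293855
5. interest=⌊4293855·105/10000⌋=45085; principal=182696-45085=137611; balance=4293855-137611=4156244
6. interest=⌊4156244·105/10000⌋=43640; principal=182696-43640=139056; balance=4156244-139056=4017188
7. interest=⌊4017188·105/10000⌋=42180; principal=182696-42180=140516; balance=4017188-140516=3876672
8. interest=⌊3876672·105/10000⌋=40705; principal=182696-40705=141991; balance=3876672-141991=3734681
9. interest=⌊3734681·105/10000⌋=39214; principal=182696-39214=143482; balance=3734681-143482=3591199
10. interest=⌊3591199·105/10000⌋=37707; principal=182696-37707=144989; balance=3591199-144989=3446210
11. interest=⌊3446210·105/10000⌋=36185; principal=182696-36185=146511; balance=3446210-146511=3299699
12. interest=⌊3299699·105/10000⌋=34646; principal=182696-34646=148050; balance=3299699-148050=3151649
13. interest=⌊3151649·105/10000⌋=33092; principal=182696-33092=149604; balance=3151649-149604=3002045
14. interest=⌊3002045·105/10000⌋=31521; principal=182696-31521=151175; balance=3002045-151175=2850870
15. interest=⌊2850870·105/10000⌋=29934; principal=182696-29934=152762; balance=2850870-152762=2698108
16. interest=⌊2698108·105/10000⌋=28330; principal=182696-28330=154366; balance=2698108-154366=2543742
17. interest=⌊2543742·105/10000⌋=26709; principal=182696-26709=155987; balance=2543742-155987=2387755
18. interest=⌊2387755·105/10000⌋=25071; principal=182696-25071=157625; balance=2387755-157625=2230130
19. interest=⌊2230130·105/10000⌋=23416; principal=182696-23416=159280; balance=2230130-159280=2070850
20. interest=⌊2070850·105/10000⌋=21743; principal=182696-21743=160953; balance=2070850-160953=1909897
21. interest=⌊1909897·105/10000⌋=20053; principal=182696-20053=162643; balance=1909897-162643=1747254
22. interest=⌊1747254·105/10000⌋=18346; principal=182696-18346=164350; balance=1747254-164350=1582904
23. interest=⌊1582904·105/10000⌋=16620; principal=182696-16620=166076; balance=1582904-166076=1416828
24. interest=⌊1416828·105/10000⌋=14876; principal=182696-14876=167820; balance=1416828-167820=1249008
25. interest=⌊1249008·105/10000⌋=13114; principal=182696-13114=169582; balance=1249008-169582=1079426
26. interest=⌊1079426·105/10000⌋=11333; principal=182696-11333=171363; balance=1079426-171363=908063
27. interest=⌊908063·105/10000⌋=9534; principal=182696-9534=173162; balance=908063-173162=734901
28. interest=⌊734901·105/10000⌋=7716; principal=182696-7716=174980; balance=734901-174980=559921
29. interest=⌊559921·105/10000⌋=5879; principal=182696-5879=176817; balance=559921-176817=383104
30. interest=⌊383104·105/10000⌋=4022; principal=182696-4022=178674; balance=383104-178674=204430
31. interest=⌊204430·105/10000⌋=2146; principal=182696-2146=180550; balance=204430-180550=23880
32. interest=⌊23880·105/10000⌋=250; principal=min(182696-250,23880)=23880; balance=23880-23880=0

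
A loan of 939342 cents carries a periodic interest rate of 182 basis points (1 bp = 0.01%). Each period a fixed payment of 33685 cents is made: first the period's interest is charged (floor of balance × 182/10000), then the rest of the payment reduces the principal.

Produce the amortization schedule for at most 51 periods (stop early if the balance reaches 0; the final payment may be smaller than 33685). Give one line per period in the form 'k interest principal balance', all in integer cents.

1 17096 16589 922753
2 16794 16891 905862
3 16486 17199 888663
4 16173 17512 871151
5 15854 17831 853320
6 15530 18155 835165
7 15200 18485 816680
8 14863 18822 797858
9 14521 19164 778694
10 14172 19513 759181
11 13817 19868 739313
12 13455 20230 719083
13 13087 20598 698485
14 12712 20973 677512
15 12330 21355 656157
16 11942 21743 634414
17 11546 22139 612275
18 11143 22542 589733
19 10733 22952 566781
20 10315 23370 543411
21 9890 23795 519616
22 9457 24228 495388
23 9016 24669 470719
24 8567 25118 445601
25 8109 25576 420025
26 7644 26041 393984
27 7170 26515 367469
28 6687 26998 340471
29 6196 27489 312982
30 5696 27989 284993
31 5186 28499 256494
32 4668 29017 227477
33 4140 29545 197932
34 3602 30083 167849
35 3054 30631 137218
36 2497 31188 106030
37 1929 31756 74274
38 1351 32334 41940
39 763 32922 9018
40 164 9018 0

1. interest=⌊939342·182/10000⌋=17096; principal=33685-17096=16589; balance=939342-16589=922753
2. interest=⌊922753·182/10000⌋=16794; principal=33685-16794=16891; balance=922753-16891=905862
3. interest=⌊905862·182/10000⌋=16486; principal=33685-16486=17199; balance=905862-17199=888663
4. interest=⌊888663·182/10000⌋=16173; principal=33685-16173=17512; balance=888663-17512=871151
5. interest=⌊871151·182/10000⌋=15854; principal=33685-15854=17831; balance=871151-17831=853320
6. interest=⌊853320·182/10000⌋=15530; principal=33685-15530=18155; balance=853320-18155=835165
7. interest=⌊835165·182/10000⌋=15200; principal=33685-15200=18485; balance=835165-18485=816680
8. interest=⌊816680·182/10000⌋=14863; principal=33685-14863=18822; balance=816680-18822=797858
9. interest=⌊797858·182/10000⌋=14521; principal=33685-14521=19164; balance=797858-19164=778694
10. interest=⌊778694·182/10000⌋=14172; principal=33685-14172=19513; balance=778694-19513=759181
11. interest=⌊759181·182/10000⌋=13817; principal=33685-13817=19868; balance=759181-19868=739313
12. interest=⌊739313·182/10000⌋=13455; principal=33685-13455=20230; balance=739313-20230=719083
13. interest=⌊719083·182/10000⌋=13087; principal=33685-13087=20598; balance=719083-20598=698485
14. interest=⌊698485·182/10000⌋=12712; principal=33685-12712=20973; balance=698485-20973=677512
15. interest=⌊677512·182/10000⌋=12330; principal=33685-12330=21355; balance=677512-21355=656157
16. interest=⌊656157·182/10000⌋=11942; principal=33685-11942=21743; balance=656157-21743=634414
17. interest=⌊634414·182/10000⌋=11546; principal=33685-11546=22139; balance=634414-22139=612275
18. interest=⌊612275·182/10000⌋=11143; principal=33685-11143=22542; balance=612275-22542=589733
19. interest=⌊589733·182/10000⌋=10733; principal=33685-10733=22952; balance=589733-22952=566781
20. interest=⌊566781·182/10000⌋=10315; principal=33685-10315=23370; balance=566781-23370=543411
21. interest=⌊543411·182/10000⌋=9890; principal=33685-9890=23795; balance=543411-23795=519616
22. interest=⌊519616·182/10000⌋=9457; principal=33685-9457=24228; balance=519616-24228=495388
23. interest=⌊495388·182/10000⌋=9016; principal=33685-9016=24669; balance=495388-24669=470719
24. interest=⌊470719·182/10000⌋=8567; principal=33685-8567=25118; balance=470719-25118=445601
25. interest=⌊445601·182/10000⌋=8109; principal=33685-8109=25576; balance=445601-25576=420025
26. interest=⌊420025·182/10000⌋=7644; principal=33685-7644=26041; balance=420025-26041=393984
27. interest=⌊393984·182/10000⌋=7170; principal=33685-7170=26515; balance=393984-26515=367469
28. interest=⌊367469·182/10000⌋=6687; principal=33685-6687=26998; balance=367469-26998=340471
29. interest=⌊340471·182/10000⌋=6196; principal=33685-6196=27489; balance=340471-27489=312982
30. interest=⌊312982·182/10000⌋=5696; principal=33685-5696=27989; balance=312982-27989=284993
31. interest=⌊284993·182/10000⌋=5186; principal=33685-5186=28499; balance=284993-28499=256494
32. interest=⌊256494·182/10000⌋=4668; principal=33685-4668=29017; balance=256494-29017=227477
33. interest=⌊227477·182/10000⌋=4140; principal=33685-4140=29545; balance=227477-29545=197932
34. interest=⌊197932·182/10000⌋=3602; principal=33685-3602=30083; balance=197932-30083=167849
35. interest=⌊167849·182/10000⌋=3054; principal=33685-3054=30631; balance=167849-30631=137218
36. interest=⌊137218·182/10000⌋=2497; principal=33685-2497=31188; balance=137218-31188=106030
37. interest=⌊106030·182/10000⌋=1929; principal=33685-1929=31756; balance=106030-31756=74274
38. interest=⌊74274·182/10000⌋=1351; principal=33685-1351=32334; balance=74274-32334=41940
39. interest=⌊41940·182/10000⌋=763; principal=33685-763=32922; balance=41940-32922=9018
40. interest=⌊9018·182/10000⌋=164; principal=min(33685-164,9018)=9018; balance=9018-9018=0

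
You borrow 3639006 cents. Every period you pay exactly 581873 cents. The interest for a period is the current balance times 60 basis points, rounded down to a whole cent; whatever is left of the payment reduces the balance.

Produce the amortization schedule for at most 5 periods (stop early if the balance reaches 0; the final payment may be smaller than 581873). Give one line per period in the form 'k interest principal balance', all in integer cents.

1 21834 560039 3078967
2 18473 563400 2515567
3 15093 566780 1948787
4 11692 570181 1378606
5 8271 573602 805004

1. interest=⌊3639006·60/10000⌋=21834; principal=581873-21834=560039; balance=3639006-560039=3078967
2. interest=⌊3078967·60/10000⌋=18473; principal=581873-18473=563400; balance=3078967-563400=2515567
3. interest=⌊2515567·60/10000⌋=15093; principal=581873-15093=566780; balance=2515567-566780=1948787
4. interest=⌊1948787·60/10000⌋=11692; principal=581873-11692=570181; balance=1948787-570181=1378606
5. interest=⌊1378606·60/10000⌋=8271; principal=581873-8271=573602; balance=1378606-573602=805004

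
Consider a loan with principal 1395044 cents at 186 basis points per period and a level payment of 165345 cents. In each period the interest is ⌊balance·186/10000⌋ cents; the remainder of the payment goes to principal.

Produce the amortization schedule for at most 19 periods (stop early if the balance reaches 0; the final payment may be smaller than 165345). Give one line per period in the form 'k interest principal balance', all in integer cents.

1. interest=⌊1395044·186/10000⌋=25947; principal=165345-25947=139398; balance=1395044-139398=1255646
2. interest=⌊1255646·186/10000⌋=23355; principal=165345-23355=141990; balance=1255646-141990=1113656
3. interest=⌊1113656·186/10000⌋=20714; principal=165345-20714=144631; balance=1113656-144631=969025
4. interest=⌊969025·186/10000⌋=18023; principal=165345-18023=147322; balance=969025-147322=821703
5. interest=⌊821703·186/10000⌋=15283; principal=165345-15283=150062; balance=821703-150062=671641
6. interest=⌊671641·186/10000⌋=12492; principal=165345-12492=152853; balance=671641-152853=518788
7. interest=⌊518788·186/10000⌋=9649; principal=165345-9649=155696; balance=518788-155696=363092
8. interest=⌊363092·186/10000⌋=6753; principal=165345-6753=158592; balance=363092-158592=204500
9. interest=⌊204500·186/10000⌋=3803; principal=165345-3803=161542; balance=204500-161542=42958
10. interest=⌊42958·186/10000⌋=799; principal=min(165345-799,42958)=42958; balance=42958-42958=0

1 25947 139398 1255646
2 23355 141990 1113656
3 20714 144631 969025
4 18023 147322 821703
5 15283 150062 671641
6 12492 152853 518788
7 9649 155696 363092
8 6753 158592 204500
9 3803 161542 42958
10 799 42958 0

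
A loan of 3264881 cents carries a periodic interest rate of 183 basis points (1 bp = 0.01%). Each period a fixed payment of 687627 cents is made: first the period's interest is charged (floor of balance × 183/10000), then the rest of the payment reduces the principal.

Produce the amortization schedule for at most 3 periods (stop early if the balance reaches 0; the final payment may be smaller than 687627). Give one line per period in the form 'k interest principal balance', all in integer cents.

1. interest=⌊3264881·183/10000⌋=59747; principal=687627-59747=627880; balance=3264881-627880=2637001
2. interest=⌊2637001·183/10000⌋=48257; principal=687627-48257=639370; balance=2637001-639370=1997631
3. interest=⌊1997631·183/10000⌋=36556; principal=687627-36556=651071; balance=1997631-651071=1346560

1 59747 627880 2637001
2 48257 639370 1997631
3 36556 651071 1346560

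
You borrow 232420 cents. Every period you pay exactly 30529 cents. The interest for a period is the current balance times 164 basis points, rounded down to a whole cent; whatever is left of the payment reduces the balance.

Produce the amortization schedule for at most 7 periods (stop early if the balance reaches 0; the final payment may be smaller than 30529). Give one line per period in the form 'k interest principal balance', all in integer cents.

1. interest=⌊232420·164/10000⌋=3811; principal=30529-3811=26718; balance=232420-26718=205702
2. interest=⌊205702·164/10000⌋=3373; principal=30529-3373=27156; balance=205702-27156=178546
3. interest=⌊178546·164/10000⌋=2928; principal=30529-2928=27601; balance=178546-27601=150945
4. interest=⌊150945·164/10000⌋=2475; principal=30529-2475=28054; balance=150945-28054=122891
5. interest=⌊122891·164/10000⌋=2015; principal=30529-2015=28514; balance=122891-28514=94377
6. interest=⌊94377·164/10000⌋=1547; principal=30529-1547=28982; balance=94377-28982=65395
7. interest=⌊65395·164/10000⌋=1072; principal=30529-1072=29457; balance=65395-29457=35938

1 3811 26718 205702
2 3373 27156 178546
3 2928 27601 150945
4 2475 28054 122891
5 2015 28514 94377
6 1547 28982 65395
7 1072 29457 35938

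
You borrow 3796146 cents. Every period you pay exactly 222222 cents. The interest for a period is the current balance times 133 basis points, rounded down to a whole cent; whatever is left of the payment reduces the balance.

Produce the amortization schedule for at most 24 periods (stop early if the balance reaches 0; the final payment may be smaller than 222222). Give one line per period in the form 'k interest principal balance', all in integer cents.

1 50488 171734 3624412
2 48204 174018 3450394
3 45890 176332 3274062
4 43545 178677 3095385
5 41168 181054 2914331
6 38760 183462 2730869
7 36320 185902 2544967
8 33848 188374 2356593
9 31342 190880 2165713
10 28803 193419 1972294
11 26231 195991 1776303
12 23624 198598 1577705
13 20983 201239 1376466
14 18306 203916 1172550
15 15594 206628 965922
16 12846 209376 756546
17 10062 212160 544386
18 7240 214982 329404
19 4381 217841 111563
20 1483 111563 0

1. interest=⌊3796146·133/10000⌋=50488; principal=222222-50488=171734; balance=3796146-171734=3624412
2. interest=⌊3624412·133/10000⌋=48204; principal=222222-48204=174018; balance=3624412-174018=3450394
3. interest=⌊3450394·133/10000⌋=45890; principal=222222-45890=176332; balance=3450394-176332=3274062
4. interest=⌊3274062·133/10000⌋=43545; principal=222222-43545=178677; balance=3274062-178677=3095385
5. interest=⌊3095385·133/10000⌋=41168; principal=222222-41168=181054; balance=3095385-181054=2914331
6. interest=⌊2914331·133/10000⌋=38760; principal=222222-38760=183462; balance=2914331-183462=2730869
7. interest=⌊2730869·133/10000⌋=36320; principal=222222-36320=185902; balance=2730869-185902=2544967
8. interest=⌊2544967·133/10000⌋=33848; principal=222222-33848=188374; balance=2544967-188374=2356593
9. interest=⌊2356593·133/10000⌋=31342; principal=222222-31342=190880; balance=2356593-190880=2165713
10. interest=⌊2165713·133/10000⌋=28803; principal=222222-28803=193419; balance=2165713-193419=1972294
11. interest=⌊1972294·133/10000⌋=26231; principal=222222-26231=195991; balance=1972294-195991=1776303
12. interest=⌊1776303·133/10000⌋=23624; principal=222222-23624=198598; balance=1776303-198598=1577705
13. interest=⌊1577705·133/10000⌋=20983; principal=222222-20983=201239; balance=1577705-201239=1376466
14. interest=⌊1376466·133/10000⌋=18306; principal=222222-18306=203916; balance=1376466-203916=1172550
15. interest=⌊1172550·133/10000⌋=15594; principal=222222-15594=206628; balance=1172550-206628=965922
16. interest=⌊965922·133/10000⌋=12846; principal=222222-12846=209376; balance=965922-209376=756546
17. interest=⌊756546·133/10000⌋=10062; principal=222222-10062=212160; balance=756546-212160=544386
18. interest=⌊544386·133/10000⌋=7240; principal=222222-7240=214982; balance=544386-214982=329404
19. interest=⌊329404·133/10000⌋=4381; principal=222222-4381=217841; balance=329404-217841=111563
20. interest=⌊111563·133/10000⌋=1483; principal=min(222222-1483,111563)=111563; balance=111563-111563=0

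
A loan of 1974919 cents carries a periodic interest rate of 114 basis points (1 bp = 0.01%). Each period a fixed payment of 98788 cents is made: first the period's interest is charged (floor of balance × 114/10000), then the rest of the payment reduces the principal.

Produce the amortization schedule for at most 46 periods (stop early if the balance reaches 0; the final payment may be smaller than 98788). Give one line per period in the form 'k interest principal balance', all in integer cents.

1 22514 76274 1898645
2 21644 77144 1821501
3 20765 78023 1743478
4 19875 78913 1664565
5 18976 79812 1584753
6 18066 80722 1504031
7 17145 81643 1422388
8 16215 82573 1339815
9 15273 83515 1256300
10 14321 84467 1171833
11 13358 85430 1086403
12 12384 86404 999999
13 11399 87389 912610
14 10403 88385 824225
15 9396 89392 734833
16 8377 90411 644422
17 7346 91442 552980
18 6303 92485 460495
19 5249 93539 366956
20 4183 94605 272351
21 3104 95684 176667
22 2014 96774 79893
23 910 79893 0

1. interest=⌊1974919·114/10000⌋=22514; principal=98788-22514=76274; balance=1974919-76274=1898645
2. interest=⌊1898645·114/10000⌋=21644; principal=98788-21644=77144; balance=1898645-77144=1821501
3. interest=⌊1821501·114/10000⌋=20765; principal=98788-20765=78023; balance=1821501-78023=1743478
4. interest=⌊1743478·114/10000⌋=19875; principal=98788-19875=78913; balance=1743478-78913=1664565
5. interest=⌊1664565·114/10000⌋=18976; principal=98788-18976=79812; balance=1664565-79812=1584753
6. interest=⌊1584753·114/10000⌋=18066; principal=98788-18066=80722; balance=1584753-80722=1504031
7. interest=⌊1504031·114/10000⌋=17145; principal=98788-17145=81643; balance=1504031-81643=1422388
8. interest=⌊1422388·114/10000⌋=16215; principal=98788-16215=82573; balance=1422388-82573=1339815
9. interest=⌊1339815·114/10000⌋=15273; principal=98788-15273=83515; balance=1339815-83515=1256300
10. interest=⌊1256300·114/10000⌋=14321; principal=98788-14321=84467; balance=1256300-84467=1171833
11. interest=⌊1171833·114/10000⌋=13358; principal=98788-13358=85430; balance=1171833-85430=1086403
12. interest=⌊1086403·114/10000⌋=12384; principal=98788-12384=86404; balance=1086403-86404=999999
13. interest=⌊999999·114/10000⌋=11399; principal=98788-11399=87389; balance=999999-87389=912610
14. interest=⌊912610·114/10000⌋=10403; principal=98788-10403=88385; balance=912610-88385=824225
15. interest=⌊824225·114/10000⌋=9396; principal=98788-9396=89392; balance=824225-89392=734833
16. interest=⌊734833·114/10000⌋=8377; principal=98788-8377=90411; balance=734833-90411=644422
17. interest=⌊644422·114/10000⌋=7346; principal=98788-7346=91442; balance=644422-91442=552980
18. interest=⌊552980·114/10000⌋=6303; principal=98788-6303=92485; balance=552980-92485=460495
19. interest=⌊460495·114/10000⌋=5249; principal=98788-5249=93539; balance=460495-93539=366956
20. interest=⌊366956·114/10000⌋=4183; principal=98788-4183=94605; balance=366956-94605=272351
21. interest=⌊272351·114/10000⌋=3104; principal=98788-3104=95684; balance=272351-95684=176667
22. interest=⌊176667·114/10000⌋=2014; principal=98788-2014=96774; balance=176667-96774=79893
23. interest=⌊79893·114/10000⌋=910; principal=min(98788-910,79893)=79893; balance=79893-79893=0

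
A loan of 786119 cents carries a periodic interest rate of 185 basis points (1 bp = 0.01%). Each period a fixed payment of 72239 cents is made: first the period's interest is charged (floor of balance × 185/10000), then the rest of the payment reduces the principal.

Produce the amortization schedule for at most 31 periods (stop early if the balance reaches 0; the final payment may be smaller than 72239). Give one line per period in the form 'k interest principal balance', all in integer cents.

1. interest=⌊786119·185/10000⌋=14543; principal=72239-14543=57696; balance=786119-57696=728423
2. interest=⌊728423·185/10000⌋=13475; principal=72239-13475=58764; balance=728423-58764=669659
3. interest=⌊669659·185/10000⌋=12388; principal=72239-12388=59851; balance=669659-59851=609808
4. interest=⌊609808·185/10000⌋=11281; principal=72239-11281=60958; balance=609808-60958=548850
5. interest=⌊548850·185/10000⌋=10153; principal=72239-10153=62086; balance=548850-62086=486764
6. interest=⌊486764·185/10000⌋=9005; principal=72239-9005=63234; balance=486764-63234=423530
7. interest=⌊423530·185/10000⌋=7835; principal=72239-7835=64404; balance=423530-64404=359126
8. interest=⌊359126·185/10000⌋=6643; principal=72239-6643=65596; balance=359126-65596=293530
9. interest=⌊293530·185/10000⌋=5430; principal=72239-5430=66809; balance=293530-66809=226721
10. interest=⌊226721·185/10000⌋=4194; principal=72239-4194=68045; balance=226721-68045=158676
11. interest=⌊158676·185/10000⌋=2935; principal=72239-2935=69304; balance=158676-69304=89372
12. interest=⌊89372·185/10000⌋=1653; principal=72239-1653=70586; balance=89372-70586=18786
13. interest=⌊18786·185/10000⌋=347; principal=min(72239-347,18786)=18786; balance=18786-18786=0

1 14543 57696 728423
2 13475 58764 669659
3 12388 59851 609808
4 11281 60958 548850
5 10153 62086 486764
6 9005 63234 423530
7 7835 64404 359126
8 6643 65596 293530
9 5430 66809 226721
10 4194 68045 158676
11 2935 69304 89372
12 1653 70586 18786
13 347 18786 0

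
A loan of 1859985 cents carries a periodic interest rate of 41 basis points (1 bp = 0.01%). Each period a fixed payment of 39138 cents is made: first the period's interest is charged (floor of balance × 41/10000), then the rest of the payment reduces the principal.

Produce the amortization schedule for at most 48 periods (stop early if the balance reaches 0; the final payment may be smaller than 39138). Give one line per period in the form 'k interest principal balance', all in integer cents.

1. interest=⌊1859985·41/10000⌋=7625; principal=39138-7625=31513; balance=1859985-31513=1828472
2. interest=⌊1828472·41/10000⌋=7496; principal=39138-7496=31642; balance=1828472-31642=1796830
3. interest=⌊1796830·41/10000⌋=7367; principal=39138-7367=31771; balance=1796830-31771=1765059
4. interest=⌊1765059·41/10000⌋=7236; principal=39138-7236=31902; balance=1765059-31902=1733157
5. interest=⌊1733157·41/10000⌋=7105; principal=39138-7105=32033; balance=1733157-32033=1701124
6. interest=⌊1701124·41/10000⌋=6974; principal=39138-6974=32164; balance=1701124-32164=1668960
7. interest=⌊1668960·41/10000⌋=6842; principal=39138-6842=32296; balance=1668960-32296=1636664
8. interest=⌊1636664·41/10000⌋=6710; principal=39138-6710=32428; balance=1636664-32428=1604236
9. interest=⌊1604236·41/10000⌋=6577; principal=39138-6577=32561; balance=1604236-32561=1571675
10. interest=⌊1571675·41/10000⌋=6443; principal=39138-6443=32695; balance=1571675-32695=1538980
11. interest=⌊1538980·41/10000⌋=6309; principal=39138-6309=32829; balance=1538980-32829=1506151
12. interest=⌊1506151·41/10000⌋=6175; principal=39138-6175=32963; balance=1506151-32963=1473188
13. interest=⌊1473188·41/10000⌋=6040; principal=39138-6040=33098; balance=1473188-33098=1440090
14. interest=⌊1440090·41/10000⌋=5904; principal=39138-5904=33234; balance=1440090-33234=1406856
15. interest=⌊1406856·41/10000⌋=5768; principal=39138-5768=33370; balance=1406856-33370=1373486
16. interest=⌊1373486·41/10000⌋=5631; principal=39138-5631=33507; balance=1373486-33507=1339979
17. interest=⌊1339979·41/10000⌋=5493; principal=39138-5493=33645; balance=1339979-33645=1306334
18. interest=⌊1306334·41/10000⌋=5355; principal=39138-5355=33783; balance=1306334-33783=1272551
19. interest=⌊1272551·41/10000⌋=5217; principal=39138-5217=33921; balance=1272551-33921=1238630
20. interest=⌊1238630·41/10000⌋=5078; principal=39138-5078=34060; balance=1238630-34060=1204570
21. interest=⌊1204570·41/10000⌋=4938; principal=39138-4938=34200; balance=1204570-34200=1170370
22. interest=⌊1170370·41/10000⌋=4798; principal=39138-4798=34340; balance=1170370-34340=1136030
23. interest=⌊1136030·41/10000⌋=4657; principal=39138-4657=34481; balance=1136030-34481=1101549
24. interest=⌊1101549·41/10000⌋=4516; principal=39138-4516=34622; balance=1101549-34622=1066927
25. interest=⌊1066927·41/10000⌋=4374; principal=39138-4374=34764; balance=1066927-34764=1032163
26. interest=⌊1032163·41/10000⌋=4231; principal=39138-4231=34907; balance=1032163-34907=997256
27. interest=⌊997256·41/10000⌋=4088; principal=39138-4088=35050; balance=997256-35050=962206
28. interest=⌊962206·41/10000⌋=3945; principal=39138-3945=35193; balance=962206-35193=927013
29. interest=⌊927013·41/10000⌋=3800; principal=39138-3800=35338; balance=927013-35338=891675
30. interest=⌊891675·41/10000⌋=3655; principal=39138-3655=35483; balance=891675-35483=856192
31. interest=⌊856192·41/10000⌋=3510; principal=39138-3510=35628; balance=856192-35628=820564
32. interest=⌊820564·41/10000⌋=3364; principal=39138-3364=35774; balance=820564-35774=784790
33. interest=⌊784790·41/10000⌋=3217; principal=39138-3217=35921; balance=784790-35921=748869
34. interest=⌊748869·41/10000⌋=3070; principal=39138-3070=36068; balance=748869-36068=712801
35. interest=⌊712801·41/10000⌋=2922; principal=39138-2922=36216; balance=712801-36216=676585
36. interest=⌊676585·41/10000⌋=2773; principal=39138-2773=36365; balance=676585-36365=640220
37. interest=⌊640220·41/10000⌋=2624; principal=39138-2624=36514; balance=640220-36514=603706
38. interest=⌊603706·41/10000⌋=2475; principal=39138-2475=36663; balance=603706-36663=567043
39. interest=⌊567043·41/10000⌋=2324; principal=39138-2324=36814; balance=567043-36814=530229
40. interest=⌊530229·41/10000⌋=2173; principal=39138-2173=36965; balance=530229-36965=493264
41. interest=⌊493264·41/10000⌋=2022; principal=39138-2022=37116; balance=493264-37116=456148
42. interest=⌊456148·41/10000⌋=1870; principal=39138-1870=37268; balance=456148-37268=418880
43. interest=⌊418880·41/10000⌋=1717; principal=39138-1717=37421; balance=418880-37421=381459
44. interest=⌊381459·41/10000⌋=1563; principal=39138-1563=37575; balance=381459-37575=343884
45. interest=⌊343884·41/10000⌋=1409; principal=39138-1409=37729; balance=343884-37729=306155
46. interest=⌊306155·41/10000⌋=1255; principal=39138-1255=37883; balance=306155-37883=268272
47. interest=⌊268272·41/10000⌋=1099; principal=39138-1099=38039; balance=268272-38039=230233
48. interest=⌊230233·41/10000⌋=943; principal=39138-943=38195; balance=230233-38195=192038

1 7625 31513 1828472
2 7496 31642 1796830
3 7367 31771 1765059
4 7236 31902 1733157
5 7105 32033 1701124
6 6974 32164 1668960
7 6842 32296 1636664
8 6710 32428 1604236
9 6577 32561 1571675
10 6443 32695 1538980
11 6309 32829 1506151
12 6175 32963 1473188
13 6040 33098 1440090
14 5904 33234 1406856
15 5768 33370 1373486
16 5631 33507 1339979
17 5493 33645 1306334
18 5355 33783 1272551
19 5217 33921 1238630
20 5078 34060 1204570
21 4938 34200 1170370
22 4798 34340 1136030
23 4657 34481 1101549
24 4516 34622 1066927
25 4374 34764 1032163
26 4231 34907 997256
27 4088 35050 962206
28 3945 35193 927013
29 3800 35338 891675
30 3655 35483 856192
31 3510 35628 820564
32 3364 35774 784790
33 3217 35921 748869
34 3070 36068 712801
35 2922 36216 676585
36 2773 36365 640220
37 2624 36514 603706
38 2475 36663 567043
39 2324 36814 530229
40 2173 36965 493264
41 2022 37116 456148
42 1870 37268 418880
43 1717 37421 381459
44 1563 37575 343884
45 1409 37729 306155
46 1255 37883 268272
47 1099 38039 230233
48 943 38195 192038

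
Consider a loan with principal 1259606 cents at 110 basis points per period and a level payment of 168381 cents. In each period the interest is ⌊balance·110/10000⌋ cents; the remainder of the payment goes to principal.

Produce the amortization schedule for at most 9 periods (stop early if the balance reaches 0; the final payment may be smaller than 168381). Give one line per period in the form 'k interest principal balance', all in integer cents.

1. interest=⌊1259606·110/10000⌋=13855; principal=168381-13855=154526; balance=1259606-154526=1105080
2. interest=⌊1105080·110/10000⌋=12155; principal=168381-12155=156226; balance=1105080-156226=948854
3. interest=⌊948854·110/10000⌋=10437; principal=168381-10437=157944; balance=948854-157944=790910
4. interest=⌊790910·110/10000⌋=8700; principal=168381-8700=159681; balance=790910-159681=631229
5. interest=⌊631229·110/10000⌋=6943; principal=168381-6943=161438; balance=631229-161438=469791
6. interest=⌊469791·110/10000⌋=5167; principal=168381-5167=163214; balance=469791-163214=306577
7. interest=⌊306577·110/10000⌋=3372; principal=168381-3372=165009; balance=306577-165009=141568
8. interest=⌊141568·110/10000⌋=1557; principal=min(168381-1557,141568)=141568; balance=141568-141568=0

1 13855 154526 1105080
2 12155 156226 948854
3 10437 157944 790910
4 8700 159681 631229
5 6943 161438 469791
6 5167 163214 306577
7 3372 165009 141568
8 1557 141568 0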